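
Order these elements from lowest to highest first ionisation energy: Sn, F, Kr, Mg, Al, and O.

IE₁ increases left→right with effective nuclear charge and decreases top→bottom as the valence shell moves farther out.
Here both period and group differ, so the two effects have to be weighed against each other.
Sn > Al: period and group pull opposite ways; the across-period shift dominates (709 vs 578 kJ/mol).
Mg > Sn: the two effects oppose for this pair; the down-group effect wins (738 vs 709 kJ/mol).
O > Mg: relative to Mg, both the across-period and down-group shifts push O's first ionization energy up.
Kr > O: the two effects oppose for this pair; the across-period effect wins (1351 vs 1314 kJ/mol).
F > Kr: the two effects oppose for this pair; the down-group effect wins (1681 vs 1351 kJ/mol).
Note the exception: Mg has a higher first ionization energy than Al, contrary to the simple trend — Al's single 3p electron is easier to remove than one from Mg's filled 3s².
Tabulated first ionization energy (kJ/mol): O 1314, F 1681, Mg 738, Al 578, Kr 1351, Sn 709.
So from lowest to highest: Al < Sn < Mg < O < Kr < F.

Al < Sn < Mg < O < Kr < F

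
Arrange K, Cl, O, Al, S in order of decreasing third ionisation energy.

O > K > Cl > S > Al

After 2 electrons have been removed, what remains? K²⁺ is already 1 electron into the core; Cl²⁺ still has 5 valence electrons; O²⁺ still has 4 valence electrons; Al²⁺ still has 1 valence electron; S²⁺ still has 4 valence electrons.
Usually core removal costs more than valence removal, but here the competition is close: a tightly held n=2 valence electron can cost more to remove than an n=3 core electron, so the actual values have to decide it.
Valence configurations: Cl²⁺ [Ne]3s²3p³, O²⁺ [He]2s²2p², Al²⁺ [Ne]3s¹, S²⁺ [Ne]3s²3p².
The numbers (kJ/mol): K 4420, Cl 3822, O 5300, Al 2745, S 3357.
So the third ionization energies run Al < S < Cl < K < O.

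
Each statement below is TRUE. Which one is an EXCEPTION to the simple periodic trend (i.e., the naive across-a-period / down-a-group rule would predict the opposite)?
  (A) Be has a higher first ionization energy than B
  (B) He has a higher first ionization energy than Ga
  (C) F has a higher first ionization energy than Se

(A)

The general trend: first ionization energy increases across a period and decreases down a group.
(A) Be (period 2, group 2) vs B (period 2, group 13): the stated order contradicts the simple trend.
(B) He (period 1, group 18) vs Ga (period 4, group 13): the stated order agrees with the simple trend.
(C) F (period 2, group 17) vs Se (period 4, group 16): the stated order agrees with the simple trend.
The exception is (A): removing B's lone 2p electron is easier than breaking Be's filled 2s².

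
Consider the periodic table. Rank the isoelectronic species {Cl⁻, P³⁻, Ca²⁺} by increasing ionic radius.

All of these have 18 electrons, so size is governed by nuclear charge alone: the more protons, the stronger the pull on the same electron cloud, and the smaller the ion.
Nuclear charges: Ca²⁺ (Z=20), Cl⁻ (Z=17), P³⁻ (Z=15).
Smallest to largest: Ca²⁺ < Cl⁻ < P³⁻.

Ca²⁺, Cl⁻, P³⁻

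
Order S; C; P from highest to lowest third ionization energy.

C > S > P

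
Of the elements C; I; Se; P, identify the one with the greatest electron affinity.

Adding an electron releases more energy for atoms nearer the top right (short of the noble gases).
These sit on a diagonal, where the across-period and down-group effects partly cancel.
C > P: period and group pull opposite ways; the down-group shift dominates (122 vs 72 kJ/mol).
Se > C: the two effects oppose for this pair; the across-period effect wins (195 vs 122 kJ/mol).
I > Se: period and group pull opposite ways; the across-period shift dominates (295 vs 195 kJ/mol).
For reference (kJ/mol): C 122, P 72, Se 195, I 295.
The greatest electron affinity among these belongs to I.

I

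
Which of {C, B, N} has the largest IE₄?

B

After 3 electrons have been removed, what remains? C³⁺ still has 1 valence electron; B³⁺ is the bare [He] core; N³⁺ still has 2 valence electrons.
Pulling an electron out of a noble-gas core costs far more than removing a remaining valence electron, so B sits at the high end of IE_4.
Valence configurations: C³⁺ [He]2s¹, N³⁺ [He]2s².
The numbers (kJ/mol): C 6223, B 25026, N 7475.
Hence IE_4: C < N < B.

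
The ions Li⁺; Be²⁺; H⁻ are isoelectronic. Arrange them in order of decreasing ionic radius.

H⁻ > Li⁺ > Be²⁺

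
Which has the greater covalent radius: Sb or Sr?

Sr

Moving right in a period, electrons are added to the same shell under a stronger nuclear pull, so atoms get smaller; moving down, a new shell is opened and atoms get larger.
All lie in period 5, so atomic radius increases right to left.
So Sr has the greater covalent radius (Sr > Sb).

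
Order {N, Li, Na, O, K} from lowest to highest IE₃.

Consider each +2 ion: N²⁺ still has 3 valence electrons; Li²⁺ is already 1 electron into the core; Na²⁺ is already 1 electron into the core; O²⁺ still has 4 valence electrons; K²⁺ is already 1 electron into the core.
Usually core removal costs more than valence removal, but here the competition is close: a tightly held n=2 valence electron can cost more to remove than an n=3 core electron, so the actual values have to decide it.
Valence configurations: N²⁺ [He]2s²2p¹, O²⁺ [He]2s²2p².
Tabulated IE_3 (kJ/mol): N 4578, Li 11815, Na 6910, O 5300, K 4420.
Hence IE_3: K < N < O < Na < Li.

K < N < O < Na < Li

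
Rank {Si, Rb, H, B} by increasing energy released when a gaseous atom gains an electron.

H is in period 1, group 1; B is in period 2, group 13; Si is in period 3, group 14; Rb is in period 5, group 1.
Adding an electron releases more energy for atoms nearer the top right (short of the noble gases).
Here both period and group differ, so the two effects have to be weighed against each other.
Rb > B: this pair runs against the simple trend — see the exception note.
H > Rb: H sits above Rb in group 1, so the down-group effect alone puts H higher.
Si > H: the two effects oppose for this pair; the across-period effect wins (134 vs 73 kJ/mol).
Note the exception: Rb has a higher electron affinity than B, contrary to the simple trend — B's ns²np¹ configuration gives only a small electron affinity — the sparsely filled np subshell binds an added electron weakly.
Tabulated electron affinity (kJ/mol): H 73, B 27, Si 134, Rb 47.
So from lowest to highest: B < Rb < H < Si.

B < Rb < H < Si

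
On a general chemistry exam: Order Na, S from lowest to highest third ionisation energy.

S < Na

The third ionization energy removes an electron from the +2 ion. For each element: Na²⁺ is already 1 electron into the core; S²⁺ still has 4 valence electrons.
Pulling an electron out of a noble-gas core costs far more than removing a remaining valence electron, so Na sits at the high end of IE_3.
Tabulated IE_3 (kJ/mol): Na 6910, S 3357.
Overall IE_3 order: S < Na.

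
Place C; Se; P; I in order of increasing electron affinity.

C is in period 2, group 14; P is in period 3, group 15; Se is in period 4, group 16; I is in period 5, group 17.
Atoms with high Z_eff and room in the valence shell (especially the halogens) have the most exothermic electron affinities.
A diagonal step moves right (one effect) and down (the opposite effect) at once.
C > P: period and group pull opposite ways; the down-group shift dominates (122 vs 72 kJ/mol).
Se > C: the two effects oppose for this pair; the across-period effect wins (195 vs 122 kJ/mol).
I > Se: period and group pull opposite ways; the across-period shift dominates (295 vs 195 kJ/mol).
Approximate values (kJ/mol): C 122, P 72, Se 195, I 295.
So from lowest to highest: P < C < Se < I.

P, C, Se, I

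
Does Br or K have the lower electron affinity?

Atoms with high Z_eff and room in the valence shell (especially the halogens) have the most exothermic electron affinities.
All lie in period 4, so electron affinity increases left to right.
So K has the lower electron affinity (K < Br).

K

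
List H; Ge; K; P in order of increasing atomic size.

H < P < Ge < K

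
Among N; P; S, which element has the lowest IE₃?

The third ionization energy removes an electron from the +2 ion. For each element: N²⁺ still has 3 valence electrons; P²⁺ still has 3 valence electrons; S²⁺ still has 4 valence electrons.
All are still removing valence electrons, so compare the +2 ions as you would atoms: IE_3 generally rises across a period (higher Z_eff) and falls down a group (larger shell), subject to the usual subshell exceptions.
Valence configurations: N²⁺ [He]2s²2p¹, P²⁺ [Ne]3s²3p¹, S²⁺ [Ne]3s²3p².
Tabulated IE_3 (kJ/mol): N 4578, P 2914, S 3357.
Putting it together, IE_3: P < S < N.

P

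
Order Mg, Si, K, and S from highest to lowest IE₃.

Consider each +2 ion: Mg²⁺ is the bare [Ne] core; Si²⁺ still has 2 valence electrons; K²⁺ is already 1 electron into the core; S²⁺ still has 4 valence electrons.
Core electrons are held far more tightly than valence electrons, so K and Mg top the IE_3 order.
Valence configurations: Si²⁺ [Ne]3s², S²⁺ [Ne]3s²3p².
Tabulated IE_3 (kJ/mol): Mg 7733, Si 3232, K 4420, S 3357.
Hence IE_3: Si < S < K < Mg.

Mg > K > S > Si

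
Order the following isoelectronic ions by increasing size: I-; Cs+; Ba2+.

Ba2+ < Cs+ < I-

All of these have 54 electrons, so size is governed by nuclear charge alone: the more protons, the stronger the pull on the same electron cloud, and the smaller the ion.
Nuclear charges: Ba2+ (Z=56), Cs+ (Z=55), I- (Z=53).
Smallest to largest: Ba2+ < Cs+ < I-.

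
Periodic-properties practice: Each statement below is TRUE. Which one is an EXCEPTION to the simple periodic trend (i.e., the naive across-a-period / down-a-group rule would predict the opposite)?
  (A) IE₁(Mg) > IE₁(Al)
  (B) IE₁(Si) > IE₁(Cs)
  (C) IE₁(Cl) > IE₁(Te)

(A)

The general trend: IE₁ increases across a period and decreases down a group.
(A) Mg (period 3, group 2) vs Al (period 3, group 13): the stated order contradicts the simple trend.
(B) Si (period 3, group 14) vs Cs (period 6, group 1): the stated order agrees with the simple trend.
(C) Cl (period 3, group 17) vs Te (period 5, group 16): the stated order agrees with the simple trend.
The exception is (A): Al's single 3p electron is easier to remove than one from Mg's filled 3s².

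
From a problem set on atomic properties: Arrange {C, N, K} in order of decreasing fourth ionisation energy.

N, C, K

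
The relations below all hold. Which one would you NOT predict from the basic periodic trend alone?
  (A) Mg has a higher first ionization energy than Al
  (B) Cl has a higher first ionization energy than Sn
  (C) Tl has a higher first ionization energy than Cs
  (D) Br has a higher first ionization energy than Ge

The general trend: first ionization energy increases across a period and decreases down a group.
(A) Mg (period 3, group 2) vs Al (period 3, group 13): the stated order contradicts the simple trend.
(B) Cl (period 3, group 17) vs Sn (period 5, group 14): the stated order agrees with the simple trend.
(C) Tl (period 6, group 13) vs Cs (period 6, group 1): the stated order agrees with the simple trend.
(D) Br (period 4, group 17) vs Ge (period 4, group 14): the stated order agrees with the simple trend.
The exception is (A): Al's single 3p electron is easier to remove than one from Mg's filled 3s².

(A)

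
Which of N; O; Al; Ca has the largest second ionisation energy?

IE_2 is the cost of taking one more electron from the +1 cation: N⁺ still has 4 valence electrons; O⁺ still has 5 valence electrons; Al⁺ still has 2 valence electrons; Ca⁺ still has 1 valence electron.
All are still removing valence electrons, so compare the +1 ions as you would atoms: IE_2 generally rises across a period (higher Z_eff) and falls down a group (larger shell), subject to the usual subshell exceptions.
Valence configurations: N⁺ [He]2s²2p², O⁺ [He]2s²2p³, Al⁺ [Ne]3s², Ca⁺ [Ar]4s¹.
Tabulated IE_2 (kJ/mol): N 2856, O 3388, Al 1817, Ca 1145.
Overall IE_2 order: Ca < Al < N < O.

O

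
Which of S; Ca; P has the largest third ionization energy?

After 2 electrons have been removed, what remains? S²⁺ still has 4 valence electrons; Ca²⁺ is the bare [Ar] core; P²⁺ still has 3 valence electrons.
Breaking into a closed-shell core is much more expensive than removing a leftover valence electron — Ca has the largest IE_3 here.
Valence configurations: S²⁺ [Ne]3s²3p², P²⁺ [Ne]3s²3p¹.
Approximate IE_3 values (kJ/mol): S 3357, Ca 4912, P 2914.
Putting it together, IE_3: P < S < Ca.

Ca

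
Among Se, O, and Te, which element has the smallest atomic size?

O

O is in period 2, group 16; Se is in period 4, group 16; Te is in period 5, group 16.
Across a period the added protons contract the valence shell; down a group each new principal shell makes the atom larger.
All are in group 16, so atomic radius increases down the group.
The smallest atomic size among these belongs to O.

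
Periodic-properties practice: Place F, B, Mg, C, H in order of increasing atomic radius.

Across a period the added protons contract the valence shell; down a group each new principal shell makes the atom larger.
These span different periods and groups, so the two trends combine.
F > H: the two effects oppose for this pair; the down-group effect wins (64 vs 32 pm).
C > F: C lies to the left of F in period 2, so the across-period effect alone puts C larger.
B > C: both are in period 2; the period trend gives B the larger value.
Mg > B: both effects reinforce here, so Mg is clearly the larger of the two.
Approximate values (pm): H 32, B 85, C 75, F 64, Mg 139.
So from smallest to largest: H < F < C < B < Mg.

H < F < C < B < Mg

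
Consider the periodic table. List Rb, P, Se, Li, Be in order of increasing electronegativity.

Rb, Li, Be, P, Se

Li is in period 2, group 1; Be is in period 2, group 2; P is in period 3, group 15; Se is in period 4, group 16; Rb is in period 5, group 1.
Atoms toward the upper right of the periodic table pull bonding electrons most strongly.
Here both period and group differ, so the two effects have to be weighed against each other.
Li > Rb: Li sits above Rb in group 1, so the down-group effect alone puts Li higher.
Be > Li: both are in period 2; the period trend gives Be the larger value.
P > Be: period and group pull opposite ways; the across-period shift dominates (2.19 vs 1.57).
Se > P: the two effects oppose for this pair; the across-period effect wins (2.55 vs 2.19).
Tabulated electronegativity (Pauling): Li 0.98, Be 1.57, P 2.19, Se 2.55, Rb 0.82.
So from lowest to highest: Rb < Li < Be < P < Se.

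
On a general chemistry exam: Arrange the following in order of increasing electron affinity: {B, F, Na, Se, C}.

B < Na < C < Se < F

B is in period 2, group 13; C is in period 2, group 14; F is in period 2, group 17; Na is in period 3, group 1; Se is in period 4, group 16.
Atoms with high Z_eff and room in the valence shell (especially the halogens) have the most exothermic electron affinities.
Here both period and group differ, so the two effects have to be weighed against each other.
Na > B: this pair runs against the simple trend — see the exception note.
C > Na: both effects reinforce here, so C is clearly the higher of the two.
Se > C: the two effects oppose for this pair; the across-period effect wins (195 vs 122 kJ/mol).
F > Se: both effects reinforce here, so F is clearly the higher of the two.
Note the exception: Na has a higher electron affinity than B, contrary to the simple trend — B's ns²np¹ configuration gives only a small electron affinity — the sparsely filled np subshell binds an added electron weakly.
For reference (kJ/mol): B 27, C 122, F 328, Na 53, Se 195.
So from lowest to highest: B < Na < C < Se < F.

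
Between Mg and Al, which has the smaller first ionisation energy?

Al

First ionization energy rises across a period (greater Z_eff holds electrons more tightly) and falls down a group (valence electrons are farther from the nucleus).
All lie in period 3; the across-period trend (first ionization energy increases left to right) applies, with the exception below.
Note the exception: Mg has a higher first ionization energy than Al, contrary to the simple trend — Al's single 3p electron is easier to remove than one from Mg's filled 3s².
Approximate values (kJ/mol): Mg 738, Al 578.
So Al has the smaller first ionisation energy (Al < Mg).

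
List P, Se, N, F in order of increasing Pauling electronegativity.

P, Se, N, F

N is in period 2, group 15; F is in period 2, group 17; P is in period 3, group 15; Se is in period 4, group 16.
Smaller atoms with higher effective nuclear charge are more electronegative.
Here both period and group differ, so the two effects have to be weighed against each other.
Se > P: the two effects oppose for this pair; the across-period effect wins (2.55 vs 2.19).
N > Se: the two effects oppose for this pair; the down-group effect wins (3.04 vs 2.55).
F > N: both are in period 2; the period trend gives F the larger value.
Tabulated electronegativity (Pauling): N 3.04, F 3.98, P 2.19, Se 2.55.
So from lowest to highest: P < Se < N < F.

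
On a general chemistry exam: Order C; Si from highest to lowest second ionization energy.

C > Si

IE_2 is the cost of taking one more electron from the +1 cation: C⁺ still has 3 valence electrons; Si⁺ still has 3 valence electrons.
All are still removing valence electrons, so compare the +1 ions as you would atoms: IE_2 generally rises across a period (higher Z_eff) and falls down a group (larger shell), subject to the usual subshell exceptions.
Valence configurations: C⁺ [He]2s²2p¹, Si⁺ [Ne]3s²3p¹.
The numbers (kJ/mol): C 2353, Si 1577.
Putting it together, IE_2: Si < C.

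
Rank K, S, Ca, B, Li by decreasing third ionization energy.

Consider each +2 ion: K²⁺ is already 1 electron into the core; S²⁺ still has 4 valence electrons; Ca²⁺ is the bare [Ar] core; B²⁺ still has 1 valence electron; Li²⁺ is already 1 electron into the core.
Breaking into a closed-shell core is much more expensive than removing a leftover valence electron — K, Ca and Li have the largest IE_3 here.
Valence configurations: S²⁺ [Ne]3s²3p², B²⁺ [He]2s¹.
Tabulated IE_3 (kJ/mol): K 4420, S 3357, Ca 4912, B 3660, Li 11815.
Hence IE_3: S < B < K < Ca < Li.

Li, Ca, K, B, S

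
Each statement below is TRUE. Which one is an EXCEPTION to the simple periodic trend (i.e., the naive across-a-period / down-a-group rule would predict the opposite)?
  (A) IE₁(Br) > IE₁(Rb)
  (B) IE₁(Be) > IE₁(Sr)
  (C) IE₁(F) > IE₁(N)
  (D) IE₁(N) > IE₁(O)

The general trend: first ionisation energy increases across a period and decreases down a group.
(A) Br (period 4, group 17) vs Rb (period 5, group 1): the stated order agrees with the simple trend.
(B) Be (period 2, group 2) vs Sr (period 5, group 2): the stated order agrees with the simple trend.
(C) F (period 2, group 17) vs N (period 2, group 15): the stated order agrees with the simple trend.
(D) N (period 2, group 15) vs O (period 2, group 16): the stated order contradicts the simple trend.
The exception is (D): pairing an electron in O's 2p⁴ costs repulsion energy, so O ionizes more easily than half-filled N (2p³).

(D)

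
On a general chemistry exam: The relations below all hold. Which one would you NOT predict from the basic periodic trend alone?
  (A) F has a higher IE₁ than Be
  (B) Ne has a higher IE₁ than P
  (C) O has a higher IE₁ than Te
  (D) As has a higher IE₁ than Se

The general trend: IE₁ increases across a period and decreases down a group.
(A) F (period 2, group 17) vs Be (period 2, group 2): the stated order agrees with the simple trend.
(B) Ne (period 2, group 18) vs P (period 3, group 15): the stated order agrees with the simple trend.
(C) O (period 2, group 16) vs Te (period 5, group 16): the stated order agrees with the simple trend.
(D) As (period 4, group 15) vs Se (period 4, group 16): the stated order contradicts the simple trend.
The exception is (D): Se (4p⁴) ionizes more easily than half-filled As (4p³).

(D)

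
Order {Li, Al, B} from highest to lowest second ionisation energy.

Li, B, Al

The second ionization energy removes an electron from the +1 ion. For each element: Li⁺ is the bare [He] core; Al⁺ still has 2 valence electrons; B⁺ still has 2 valence electrons.
Breaking into a closed-shell core is much more expensive than removing a leftover valence electron — Li has the largest IE_2 here.
Valence configurations: Al⁺ [Ne]3s², B⁺ [He]2s².
The numbers (kJ/mol): Li 7298, Al 1817, B 2427.
Hence IE_2: Al < B < Li.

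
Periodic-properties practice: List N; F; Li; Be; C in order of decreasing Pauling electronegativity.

F, N, C, Be, Li

Li is in period 2, group 1; Be is in period 2, group 2; C is in period 2, group 14; N is in period 2, group 15; F is in period 2, group 17.
Smaller atoms with higher effective nuclear charge are more electronegative.
All lie in period 2, so electronegativity increases left to right.
So from highest to lowest: F > N > C > Be > Li.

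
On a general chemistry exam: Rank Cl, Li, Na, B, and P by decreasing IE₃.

The third ionization energy removes an electron from the +2 ion. For each element: Cl²⁺ still has 5 valence electrons; Li²⁺ is already 1 electron into the core; Na²⁺ is already 1 electron into the core; B²⁺ still has 1 valence electron; P²⁺ still has 3 valence electrons.
Core electrons are held far more tightly than valence electrons, so Na and Li top the IE_3 order.
Valence configurations: Cl²⁺ [Ne]3s²3p³, B²⁺ [He]2s¹, P²⁺ [Ne]3s²3p¹.
The numbers (kJ/mol): Cl 3822, Li 11815, Na 6910, B 3660, P 2914.
Putting it together, IE_3: P < B < Cl < Na < Li.

Li > Na > Cl > B > P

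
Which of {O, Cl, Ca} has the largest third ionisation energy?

O

The third ionization energy removes an electron from the +2 ion. For each element: O²⁺ still has 4 valence electrons; Cl²⁺ still has 5 valence electrons; Ca²⁺ is the bare [Ar] core.
Usually core removal costs more than valence removal, but here the competition is close: a tightly held n=2 valence electron can cost more to remove than an n=3 core electron, so the actual values have to decide it.
Valence configurations: O²⁺ [He]2s²2p², Cl²⁺ [Ne]3s²3p³.
Approximate IE_3 values (kJ/mol): O 5300, Cl 3822, Ca 4912.
Putting it together, IE_3: Cl < Ca < O.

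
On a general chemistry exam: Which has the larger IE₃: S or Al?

S

After 2 electrons have been removed, what remains? S²⁺ still has 4 valence electrons; Al²⁺ still has 1 valence electron.
All are still removing valence electrons, so compare the +2 ions as you would atoms: IE_3 generally rises across a period (higher Z_eff) and falls down a group (larger shell), subject to the usual subshell exceptions.
Valence configurations: S²⁺ [Ne]3s²3p², Al²⁺ [Ne]3s¹.
Approximate IE_3 values (kJ/mol): S 3357, Al 2745.
Hence IE_3: Al < S.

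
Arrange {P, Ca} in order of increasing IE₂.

The second ionization energy removes an electron from the +1 ion. For each element: P⁺ still has 4 valence electrons; Ca⁺ still has 1 valence electron.
All are still removing valence electrons, so compare the +1 ions as you would atoms: IE_2 generally rises across a period (higher Z_eff) and falls down a group (larger shell), subject to the usual subshell exceptions.
Valence configurations: P⁺ [Ne]3s²3p², Ca⁺ [Ar]4s¹.
The numbers (kJ/mol): P 1907, Ca 1145.
Hence IE_2: Ca < P.

Ca, P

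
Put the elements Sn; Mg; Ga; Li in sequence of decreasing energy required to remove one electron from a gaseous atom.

Removing the outermost electron gets harder across a period and easier down a group.
These sit on a diagonal, where the across-period and down-group effects partly cancel.
Ga > Li: the two effects oppose for this pair; the across-period effect wins (579 vs 520 kJ/mol).
Sn > Ga: the two effects oppose for this pair; the across-period effect wins (709 vs 579 kJ/mol).
Mg > Sn: the two effects oppose for this pair; the down-group effect wins (738 vs 709 kJ/mol).
Approximate values (kJ/mol): Li 520, Mg 738, Ga 579, Sn 709.
So from highest to lowest: Mg > Sn > Ga > Li.

Mg, Sn, Ga, Li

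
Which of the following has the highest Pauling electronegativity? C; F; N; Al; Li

F

Atoms toward the upper right of the periodic table pull bonding electrons most strongly.
Here both period and group differ, so the two effects have to be weighed against each other.
Al > Li: period and group pull opposite ways; the across-period shift dominates (1.61 vs 0.98).
C > Al: both effects reinforce here, so C is clearly the higher of the two.
N > C: both are in period 2; the period trend gives N the larger value.
F > N: F lies to the right of N in period 2, so the across-period effect alone puts F higher.
For reference (Pauling): Li 0.98, C 2.55, N 3.04, F 3.98, Al 1.61.
The highest Pauling electronegativity among these belongs to F.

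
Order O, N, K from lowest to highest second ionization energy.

N < K < O

IE_2 is the cost of taking one more electron from the +1 cation: O⁺ still has 5 valence electrons; N⁺ still has 4 valence electrons; K⁺ is the bare [Ar] core.
Usually core removal costs more than valence removal, but here the competition is close: a tightly held n=2 valence electron can cost more to remove than an n=3 core electron, so the actual values have to decide it.
Valence configurations: O⁺ [He]2s²2p³, N⁺ [He]2s²2p².
Approximate IE_2 values (kJ/mol): O 3388, N 2856, K 3052.
Overall IE_2 order: N < K < O.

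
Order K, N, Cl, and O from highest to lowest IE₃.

Consider each +2 ion: K²⁺ is already 1 electron into the core; N²⁺ still has 3 valence electrons; Cl²⁺ still has 5 valence electrons; O²⁺ still has 4 valence electrons.
Usually core removal costs more than valence removal, but here the competition is close: a tightly held n=2 valence electron can cost more to remove than an n=3 core electron, so the actual values have to decide it.
Valence configurations: N²⁺ [He]2s²2p¹, Cl²⁺ [Ne]3s²3p³, O²⁺ [He]2s²2p².
Approximate IE_3 values (kJ/mol): K 4420, N 4578, Cl 3822, O 5300.
Overall IE_3 order: Cl < K < N < O.

O, N, K, Cl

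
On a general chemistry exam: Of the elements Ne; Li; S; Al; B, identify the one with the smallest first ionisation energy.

Li

Li is in period 2, group 1; B is in period 2, group 13; Ne is in period 2, group 18; Al is in period 3, group 13; S is in period 3, group 16.
Removing the outermost electron gets harder across a period and easier down a group.
Here both period and group differ, so the two effects have to be weighed against each other.
Al > Li: the two effects oppose for this pair; the across-period effect wins (578 vs 520 kJ/mol).
B > Al: they share group 13; the group trend gives B the larger value.
S > B: period and group pull opposite ways; the across-period shift dominates (1000 vs 801 kJ/mol).
Ne > S: relative to S, both the across-period and down-group shifts push Ne's first ionization energy up.
Tabulated first ionization energy (kJ/mol): Li 520, B 801, Ne 2081, Al 578, S 1000.
The smallest first ionisation energy among these belongs to Li.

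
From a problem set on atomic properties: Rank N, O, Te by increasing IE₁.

N is in period 2, group 15; O is in period 2, group 16; Te is in period 5, group 16.
Across a period the outer electron is held more tightly (higher IE₁); down a group it sits in a higher shell, more shielded, and comes off more easily.
Here both period and group differ, so the two effects have to be weighed against each other.
O > Te: they share group 16; the group trend gives O the larger value.
N > O: this pair runs against the simple trend — see the exception note.
Note the exception: N has a higher first ionization energy than O, contrary to the simple trend — pairing an electron in O's 2p⁴ costs repulsion energy, so O ionizes more easily than half-filled N (2p³).
For reference (kJ/mol): N 1402, O 1314, Te 869.
So from lowest to highest: Te < O < N.

Te, O, N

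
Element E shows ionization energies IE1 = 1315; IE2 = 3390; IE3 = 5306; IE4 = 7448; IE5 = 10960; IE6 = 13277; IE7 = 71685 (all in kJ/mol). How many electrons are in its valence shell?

6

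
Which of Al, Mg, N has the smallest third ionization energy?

The third ionization energy removes an electron from the +2 ion. For each element: Al²⁺ still has 1 valence electron; Mg²⁺ is the bare [Ne] core; N²⁺ still has 3 valence electrons.
Breaking into a closed-shell core is much more expensive than removing a leftover valence electron — Mg has the largest IE_3 here.
Valence configurations: Al²⁺ [Ne]3s¹, N²⁺ [He]2s²2p¹.
Tabulated IE_3 (kJ/mol): Al 2745, Mg 7733, N 4578.
Putting it together, IE_3: Al < N < Mg.

Al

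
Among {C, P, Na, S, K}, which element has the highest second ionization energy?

The second ionization energy removes an electron from the +1 ion. For each element: C⁺ still has 3 valence electrons; P⁺ still has 4 valence electrons; Na⁺ is the bare [Ne] core; S⁺ still has 5 valence electrons; K⁺ is the bare [Ar] core.
Breaking into a closed-shell core is much more expensive than removing a leftover valence electron — K and Na have the largest IE_2 here.
Valence configurations: C⁺ [He]2s²2p¹, P⁺ [Ne]3s²3p², S⁺ [Ne]3s²3p³.
Tabulated IE_2 (kJ/mol): C 2353, P 1907, Na 4562, S 2252, K 3052.
So the second ionization energies run P < S < C < K < Na.

Na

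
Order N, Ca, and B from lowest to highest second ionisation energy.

Ca < B < N

IE_2 is the cost of taking one more electron from the +1 cation: N⁺ still has 4 valence electrons; Ca⁺ still has 1 valence electron; B⁺ still has 2 valence electrons.
All are still removing valence electrons, so compare the +1 ions as you would atoms: IE_2 generally rises across a period (higher Z_eff) and falls down a group (larger shell), subject to the usual subshell exceptions.
Valence configurations: N⁺ [He]2s²2p², Ca⁺ [Ar]4s¹, B⁺ [He]2s².
Tabulated IE_2 (kJ/mol): N 2856, Ca 1145, B 2427.
So the second ionization energies run Ca < B < N.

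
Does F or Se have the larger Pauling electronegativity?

Smaller atoms with higher effective nuclear charge are more electronegative.
These span different periods and groups, so the two trends combine.
F > Se: relative to Se, both the across-period and down-group shifts push F's electronegativity up.
For reference (Pauling): F 3.98, Se 2.55.
So F has the larger Pauling electronegativity (F > Se).

F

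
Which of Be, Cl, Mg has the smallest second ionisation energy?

Mg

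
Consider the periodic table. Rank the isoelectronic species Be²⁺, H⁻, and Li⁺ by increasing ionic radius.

All of these have 2 electrons, so size is governed by nuclear charge alone: the more protons, the stronger the pull on the same electron cloud, and the smaller the ion.
Nuclear charges: Be²⁺ (Z=4), Li⁺ (Z=3), H⁻ (Z=1).
Smallest to largest: Be²⁺ < Li⁺ < H⁻.

Be²⁺ < Li⁺ < H⁻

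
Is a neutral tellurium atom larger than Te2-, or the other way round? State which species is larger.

Te2-

Forming Te2- adds 2 electrons to Te. More electron–electron repulsion in the same shell, with unchanged nuclear charge, lets the cloud expand.
An anion is larger than its parent atom: Te2- > Te.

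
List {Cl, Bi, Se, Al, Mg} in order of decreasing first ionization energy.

Across a period the outer electron is held more tightly (higher IE₁); down a group it sits in a higher shell, more shielded, and comes off more easily.
Here both period and group differ, so the two effects have to be weighed against each other.
Bi > Al: period and group pull opposite ways; the across-period shift dominates (703 vs 578 kJ/mol).
Mg > Bi: period and group pull opposite ways; the down-group shift dominates (738 vs 703 kJ/mol).
Se > Mg: the two effects oppose for this pair; the across-period effect wins (941 vs 738 kJ/mol).
Cl > Se: both effects reinforce here, so Cl is clearly the higher of the two.
Note the exception: Mg has a higher first ionization energy than Al, contrary to the simple trend — Al's single 3p electron is easier to remove than one from Mg's filled 3s².
For reference (kJ/mol): Mg 738, Al 578, Cl 1251, Se 941, Bi 703.
So from highest to lowest: Cl > Se > Mg > Bi > Al.

Cl > Se > Mg > Bi > Al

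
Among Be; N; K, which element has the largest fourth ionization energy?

Be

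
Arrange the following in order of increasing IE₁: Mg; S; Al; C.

Al, Mg, S, C

C is in period 2, group 14; Mg is in period 3, group 2; Al is in period 3, group 13; S is in period 3, group 16.
IE₁ increases left→right with effective nuclear charge and decreases top→bottom as the valence shell moves farther out.
Here both period and group differ, so the two effects have to be weighed against each other.
Mg > Al: this pair runs against the simple trend — see the exception note.
S > Mg: S lies to the right of Mg in period 3, so the across-period effect alone puts S higher.
C > S: the two effects oppose for this pair; the down-group effect wins (1086 vs 1000 kJ/mol).
Note the exception: Mg has a higher first ionization energy than Al, contrary to the simple trend — Al's single 3p electron is easier to remove than one from Mg's filled 3s².
Tabulated first ionization energy (kJ/mol): C 1086, Mg 738, Al 578, S 1000.
So from lowest to highest: Al < Mg < S < C.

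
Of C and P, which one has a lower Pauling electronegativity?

Smaller atoms with higher effective nuclear charge are more electronegative.
A diagonal step moves right (one effect) and down (the opposite effect) at once.
C > P: the two effects oppose for this pair; the down-group effect wins (2.55 vs 2.19).
For reference (Pauling): C 2.55, P 2.19.
So P has the lower Pauling electronegativity (P < C).

P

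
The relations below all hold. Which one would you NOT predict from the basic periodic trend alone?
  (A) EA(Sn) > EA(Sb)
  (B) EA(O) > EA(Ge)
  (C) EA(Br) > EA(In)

The general trend: electron affinity increases across a period and decreases down a group.
(A) Sn (period 5, group 14) vs Sb (period 5, group 15): the stated order contradicts the simple trend.
(B) O (period 2, group 16) vs Ge (period 4, group 14): the stated order agrees with the simple trend.
(C) Br (period 4, group 17) vs In (period 5, group 13): the stated order agrees with the simple trend.
The exception is (A): adding an electron to Sb's half-filled 5p³ is unfavourable, so Sn has the more exothermic EA.

(A)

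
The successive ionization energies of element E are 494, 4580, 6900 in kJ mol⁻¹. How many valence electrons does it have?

Look for the largest jump between consecutive ionization energies: IE2/IE1 ≈ 9.3, far larger than any earlier ratio.
That jump marks the point where a core electron is being removed. So the atom has 1 valence electron.

1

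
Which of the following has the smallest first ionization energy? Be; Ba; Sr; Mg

Ba

Be is in period 2, group 2; Mg is in period 3, group 2; Sr is in period 5, group 2; Ba is in period 6, group 2.
First ionization energy rises across a period (greater Z_eff holds electrons more tightly) and falls down a group (valence electrons are farther from the nucleus).
All are in group 2, so first ionization energy increases up the group.
The smallest first ionization energy among these belongs to Ba.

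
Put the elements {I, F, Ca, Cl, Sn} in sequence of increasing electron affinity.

Ca, Sn, I, F, Cl

F is in period 2, group 17; Cl is in period 3, group 17; Ca is in period 4, group 2; Sn is in period 5, group 14; I is in period 5, group 17.
Electron affinity generally becomes more exothermic across a period toward the halogens and less exothermic down a group.
Here both period and group differ, so the two effects have to be weighed against each other.
Sn > Ca: period and group pull opposite ways; the across-period shift dominates (107 vs 2 kJ/mol).
I > Sn: both are in period 5; the period trend gives I the larger value.
F > I: F sits above I in group 17, so the down-group effect alone puts F higher.
Cl > F: this pair runs against the simple trend — see the exception note.
Note the exception: Cl has a higher electron affinity than F, contrary to the simple trend — F's small 2p subshell makes the incoming electron feel strong e⁻–e⁻ repulsion, so Cl actually releases more energy on gaining an electron.
Tabulated electron affinity (kJ/mol): F 328, Cl 349, Ca 2, Sn 107, I 295.
So from lowest to highest: Ca < Sn < I < F < Cl.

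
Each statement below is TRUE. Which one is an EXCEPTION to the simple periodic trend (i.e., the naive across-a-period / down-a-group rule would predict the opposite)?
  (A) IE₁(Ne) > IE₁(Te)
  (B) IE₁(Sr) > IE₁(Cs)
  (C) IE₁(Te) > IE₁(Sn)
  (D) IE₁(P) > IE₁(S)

(D)

The general trend: IE₁ increases across a period and decreases down a group.
(A) Ne (period 2, group 18) vs Te (period 5, group 16): the stated order agrees with the simple trend.
(B) Sr (period 5, group 2) vs Cs (period 6, group 1): the stated order agrees with the simple trend.
(C) Te (period 5, group 16) vs Sn (period 5, group 14): the stated order agrees with the simple trend.
(D) P (period 3, group 15) vs S (period 3, group 16): the stated order contradicts the simple trend.
The exception is (D): S (3p⁴) ionizes more easily than half-filled P (3p³) because the paired 3p electron in S is pushed out by e⁻–e⁻ repulsion.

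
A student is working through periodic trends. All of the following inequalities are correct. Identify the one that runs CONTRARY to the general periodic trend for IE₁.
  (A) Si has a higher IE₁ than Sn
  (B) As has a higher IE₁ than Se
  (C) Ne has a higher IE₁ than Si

The general trend: IE₁ increases across a period and decreases down a group.
(A) Si (period 3, group 14) vs Sn (period 5, group 14): the stated order agrees with the simple trend.
(B) As (period 4, group 15) vs Se (period 4, group 16): the stated order contradicts the simple trend.
(C) Ne (period 2, group 18) vs Si (period 3, group 14): the stated order agrees with the simple trend.
The exception is (B): Se (4p⁴) ionizes more easily than half-filled As (4p³).

(B)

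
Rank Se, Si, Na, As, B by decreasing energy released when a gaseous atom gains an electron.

Se > Si > As > Na > B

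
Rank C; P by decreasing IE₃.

C > P

After 2 electrons have been removed, what remains? C²⁺ still has 2 valence electrons; P²⁺ still has 3 valence electrons.
All are still removing valence electrons, so compare the +2 ions as you would atoms: IE_3 generally rises across a period (higher Z_eff) and falls down a group (larger shell), subject to the usual subshell exceptions.
Valence configurations: C²⁺ [He]2s², P²⁺ [Ne]3s²3p¹.
Tabulated IE_3 (kJ/mol): C 4620, P 2914.
Hence IE_3: P < C.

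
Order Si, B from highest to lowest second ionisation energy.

IE_2 is the cost of taking one more electron from the +1 cation: Si⁺ still has 3 valence electrons; B⁺ still has 2 valence electrons.
All are still removing valence electrons, so compare the +1 ions as you would atoms: IE_2 generally rises across a period (higher Z_eff) and falls down a group (larger shell), subject to the usual subshell exceptions.
Valence configurations: Si⁺ [Ne]3s²3p¹, B⁺ [He]2s².
The numbers (kJ/mol): Si 1577, B 2427.
So the second ionization energies run Si < B.

B, Si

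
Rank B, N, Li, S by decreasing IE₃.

Li > N > B > S

IE_3 is the cost of taking one more electron from the +2 cation: B²⁺ still has 1 valence electron; N²⁺ still has 3 valence electrons; Li²⁺ is already 1 electron into the core; S²⁺ still has 4 valence electrons.
Pulling an electron out of a noble-gas core costs far more than removing a remaining valence electron, so Li sits at the high end of IE_3.
Valence configurations: B²⁺ [He]2s¹, N²⁺ [He]2s²2p¹, S²⁺ [Ne]3s²3p².
Tabulated IE_3 (kJ/mol): B 3660, N 4578, Li 11815, S 3357.
Hence IE_3: S < B < N < Li.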